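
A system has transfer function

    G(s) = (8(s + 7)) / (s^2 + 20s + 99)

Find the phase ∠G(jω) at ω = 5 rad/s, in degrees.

At s = j5: numerator = 56 + j40, denominator = 74 + j100.
∠G = ∠num − ∠den = 35.538° − (53.499°) = -17.96°.

∠G(j5) ≈ -17.96°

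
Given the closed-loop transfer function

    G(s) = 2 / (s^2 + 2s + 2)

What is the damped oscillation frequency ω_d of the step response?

Comparing s^2 + 2s + 2 to s^2 + 2ζωₙs + ωₙ²: ωₙ = √2 ≈ 1.414 rad/s and ζ = 2/(2·√2) ≈ 0.7071.
ζωₙ = 2/2 = 1, so ω_d = ωₙ√(1−ζ²) = √(ωₙ² − (ζωₙ)²) = √(2 − 1²) = √1 = 1 rad/s.

ω_d = 1 rad/s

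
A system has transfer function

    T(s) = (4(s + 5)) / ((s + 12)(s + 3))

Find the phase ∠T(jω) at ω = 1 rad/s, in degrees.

At s = j1: numerator = 20 + j4, denominator = 35 + j15.
∠T = ∠num − ∠den = 11.310° − (23.199°) = -11.89°.

∠T(j1) ≈ -11.89°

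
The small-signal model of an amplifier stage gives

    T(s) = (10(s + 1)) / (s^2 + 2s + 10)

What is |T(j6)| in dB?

|T(j6)|_dB ≈ 6.54 dB

Substitute s = j6: numerator = 10 + j60, denominator = -26 + j12.
|T(j6)| = |10 + j60| / |-26 + j12| = 60.828 / 28.636 ≈ 2.124.
In decibels: 20·log₁₀(2.124) ≈ 6.54 dB.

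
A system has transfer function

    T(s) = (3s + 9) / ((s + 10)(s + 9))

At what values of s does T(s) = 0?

Set the numerator to zero: 3s + 9 = 0, i.e. 3·(s + 3) = 0.
So s = -3.

s = -3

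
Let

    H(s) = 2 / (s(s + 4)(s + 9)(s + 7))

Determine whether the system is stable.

The poles can be read from the denominator factors: s = 0, -4, -9, -7.
Since the simple pole(s) at s = 0 lie on the jω-axis with none in the right half-plane, the system is marginally stable.

marginally stable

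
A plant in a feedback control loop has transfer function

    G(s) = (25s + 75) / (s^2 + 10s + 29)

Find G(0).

Set s = 0: G(0) = (75) / (29) = 75/29.

G(0) = 75/29 ≈ 2.586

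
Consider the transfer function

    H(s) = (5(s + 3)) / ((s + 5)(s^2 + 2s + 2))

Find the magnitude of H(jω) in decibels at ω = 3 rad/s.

|H(j3)|_dB ≈ -8.08 dB

Substitute s = j3: numerator = 15 + j15, denominator = -53 + j9.
|H(j3)| = |15 + j15| / |-53 + j9| = 21.213 / 53.759 ≈ 0.3946.
In decibels: 20·log₁₀(0.3946) ≈ -8.08 dB.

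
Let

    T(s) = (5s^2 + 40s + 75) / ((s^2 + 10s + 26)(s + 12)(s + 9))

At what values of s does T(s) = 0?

Set the numerator to zero: 5s^2 + 40s + 75 = 0, i.e. 5·(s^2 + 8s + 15) = 0.
Factoring: (s + 3)(s + 5) = 0.

s = -3, -5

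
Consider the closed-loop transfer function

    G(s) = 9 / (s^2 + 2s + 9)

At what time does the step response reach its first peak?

t_p ≈ 1.111 s

Comparing s^2 + 2s + 9 to s^2 + 2ζωₙs + ωₙ²: ωₙ = 3 rad/s and ζ = 2/(2·3) ≈ 0.3333.
ζωₙ = 2/2 = 1, so ω_d = ωₙ√(1−ζ²) = √(ωₙ² − (ζωₙ)²) = √(9 − 1²) = √8 ≈ 2.828 rad/s.
t_p = π/ω_d = π/2.828 ≈ 1.111 s.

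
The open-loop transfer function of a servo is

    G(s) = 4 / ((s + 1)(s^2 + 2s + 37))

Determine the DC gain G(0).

G(0) = 4/37 ≈ 0.1081

At s = 0 each factor (s + a) contributes a and each (s^2 + bs + c) contributes c.
G(0) = 4·1 / ((1) · (37)) = 4/37 = 4/37.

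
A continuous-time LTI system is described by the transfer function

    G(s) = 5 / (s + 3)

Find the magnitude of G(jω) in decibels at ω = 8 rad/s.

|G(j8)|_dB ≈ -4.65 dB

Substitute s = j8: numerator = 5, denominator = 3 + j8.
|G(j8)| = |5| / |3 + j8| = 5 / 8.5440 ≈ 0.5852.
In decibels: 20·log₁₀(0.5852) ≈ -4.65 dB.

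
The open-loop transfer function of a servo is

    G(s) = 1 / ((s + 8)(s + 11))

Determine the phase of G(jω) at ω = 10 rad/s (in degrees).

∠G(j10) ≈ -93.61°

At s = j10: numerator = 1, denominator = -12 + j190.
∠G = ∠num − ∠den = 0° − (93.614°) = -93.61°.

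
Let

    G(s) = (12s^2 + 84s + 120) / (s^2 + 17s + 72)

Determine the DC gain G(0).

Set s = 0: G(0) = (120) / (72) = 5/3.

G(0) = 5/3 ≈ 1.667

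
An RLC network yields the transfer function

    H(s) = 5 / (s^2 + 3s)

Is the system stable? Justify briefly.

The denominator s^2 + 3s factors as s(s + 3), giving poles at s = 0, -3.
Since the simple pole(s) at s = 0 lie on the jω-axis with none in the right half-plane, the system is marginally stable.

marginally stable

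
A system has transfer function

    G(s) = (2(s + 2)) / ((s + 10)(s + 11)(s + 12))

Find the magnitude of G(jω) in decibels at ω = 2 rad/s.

Substitute s = j2: numerator = 4 + j4, denominator = 1188 + j716.
|G(j2)| = |4 + j4| / |1188 + j716| = 5.6569 / 1387.1 ≈ 0.004078.
In decibels: 20·log₁₀(0.004078) ≈ -47.8 dB.

|G(j2)|_dB ≈ -47.8 dB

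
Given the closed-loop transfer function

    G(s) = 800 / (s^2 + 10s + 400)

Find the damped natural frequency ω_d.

ω_d ≈ 19.36 rad/s

Comparing s^2 + 10s + 400 to s^2 + 2ζωₙs + ωₙ²: ωₙ = 20 rad/s and ζ = 10/(2·20) = 0.25.
ζωₙ = 10/2 = 5, so ω_d = ωₙ√(1−ζ²) = √(ωₙ² − (ζωₙ)²) = √(400 − 5²) = √375 ≈ 19.36 rad/s.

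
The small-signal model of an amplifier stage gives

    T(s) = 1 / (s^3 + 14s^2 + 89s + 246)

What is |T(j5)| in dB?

Substitute s = j5: numerator = 1, denominator = -104 + j320.
|T(j5)| = |1| / |-104 + j320| = 1 / 336.48 ≈ 0.002972.
In decibels: 20·log₁₀(0.002972) ≈ -50.5 dB.

|T(j5)|_dB ≈ -50.5 dB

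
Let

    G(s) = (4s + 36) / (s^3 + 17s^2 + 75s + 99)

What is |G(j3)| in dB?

|G(j3)|_dB ≈ -14.7 dB

Substitute s = j3: numerator = 36 + j12, denominator = -54 + j198.
|G(j3)| = |36 + j12| / |-54 + j198| = 37.947 / 205.23 ≈ 0.1849.
In decibels: 20·log₁₀(0.1849) ≈ -14.7 dB.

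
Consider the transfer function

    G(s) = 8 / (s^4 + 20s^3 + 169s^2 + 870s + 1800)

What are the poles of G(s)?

The poles are the roots of the denominator s^4 + 20s^3 + 169s^2 + 870s + 1800 = 0.
Trying s = -10: the polynomial evaluates to 0, so (s + 10) is a factor.
Dividing out leaves s^3 + 10s^2 + 69s + 180 = 0.
This factors further as (s^2 + 6s + 45)(s + 4) = 0.

s = -3 ± 6j, -10, -4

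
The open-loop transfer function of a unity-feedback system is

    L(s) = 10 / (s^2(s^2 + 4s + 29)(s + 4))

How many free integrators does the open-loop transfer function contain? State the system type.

The denominator has 2 factors of s at the origin (free integrators), so this is a Type 2 system.

Type 2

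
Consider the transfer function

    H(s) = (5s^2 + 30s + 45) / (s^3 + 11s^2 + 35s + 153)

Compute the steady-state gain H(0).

H(0) = 5/17 ≈ 0.2941

Set s = 0: H(0) = (45) / (153) = 5/17.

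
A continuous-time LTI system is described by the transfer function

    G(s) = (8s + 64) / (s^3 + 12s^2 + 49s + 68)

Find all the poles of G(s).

s = -4 ± j, -4

The poles are the roots of the denominator s^3 + 12s^2 + 49s + 68 = 0.
Trying s = -4: the polynomial evaluates to 0, so (s + 4) is a factor.
Dividing out leaves s^2 + 8s + 17 = 0.
The quadratic formula then gives s = -4 ± 1j.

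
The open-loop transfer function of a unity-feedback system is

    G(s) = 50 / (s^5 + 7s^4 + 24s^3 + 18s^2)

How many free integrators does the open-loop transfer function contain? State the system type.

Factor s from the denominator: s^5 + 7s^4 + 24s^3 + 18s^2 = s^2·(s^3 + 7s^2 + 24s + 18).
There are 2 poles at the origin, so the system is Type 2.

Type 2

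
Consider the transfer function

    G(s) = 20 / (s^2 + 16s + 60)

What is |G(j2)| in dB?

Substitute s = j2: numerator = 20, denominator = 56 + j32.
|G(j2)| = |20| / |56 + j32| = 20 / 64.498 ≈ 0.3101.
In decibels: 20·log₁₀(0.3101) ≈ -10.2 dB.

|G(j2)|_dB ≈ -10.2 dB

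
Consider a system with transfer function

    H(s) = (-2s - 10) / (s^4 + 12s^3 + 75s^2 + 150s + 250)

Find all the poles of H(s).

s = -5 ± 5j, -1 ± 2j

The poles are the roots of the denominator s^4 + 12s^3 + 75s^2 + 150s + 250 = 0.
No real roots exist; factor into two real quadratics: (s^2 + 10s + 50)(s^2 + 2s + 5) = 0.
Each quadratic gives a conjugate pair via the quadratic formula.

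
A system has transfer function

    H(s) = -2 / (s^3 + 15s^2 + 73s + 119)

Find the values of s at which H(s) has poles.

s = -7, -4 + j, -4 - j

The poles are the roots of the denominator s^3 + 15s^2 + 73s + 119 = 0.
Trying s = -7: the polynomial evaluates to 0, so (s + 7) is a factor.
Dividing out leaves s^2 + 8s + 17 = 0.
The quadratic formula then gives s = -4 ± 1j.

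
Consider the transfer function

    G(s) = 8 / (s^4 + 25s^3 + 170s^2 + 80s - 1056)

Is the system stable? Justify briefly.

unstable

The denominator s^4 + 25s^3 + 170s^2 + 80s - 1056 factors as (s + 12)(s + 4)(s - 2)(s + 11), giving poles at s = -12, -4, 2, -11.
Since the pole(s) at s = 2 lie in the right half-plane, the system is unstable.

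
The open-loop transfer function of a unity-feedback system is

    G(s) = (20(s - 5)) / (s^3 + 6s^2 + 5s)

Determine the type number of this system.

The denominator has 1 factor of s at the origin (free integrator), so this is a Type 1 system.

Type 1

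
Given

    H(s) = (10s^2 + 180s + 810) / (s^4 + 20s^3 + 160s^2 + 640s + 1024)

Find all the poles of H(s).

The poles are the roots of the denominator s^4 + 20s^3 + 160s^2 + 640s + 1024 = 0.
Trying s = -8: the polynomial evaluates to 0, so (s + 8) is a factor.
Dividing out leaves s^3 + 12s^2 + 64s + 128 = 0.
This factors further as (s^2 + 8s + 32)(s + 4) = 0.

s = -4 ± 4j, -8, -4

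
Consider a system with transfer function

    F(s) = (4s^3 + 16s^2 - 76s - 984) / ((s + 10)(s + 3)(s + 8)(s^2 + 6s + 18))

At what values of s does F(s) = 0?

Set the numerator to zero: 4s^3 + 16s^2 - 76s - 984 = 0, i.e. 4·(s^3 + 4s^2 - 19s - 246) = 0.
Factoring: (s - 6)(s^2 + 10s + 41) = 0.

s = 6, -5 ± 4j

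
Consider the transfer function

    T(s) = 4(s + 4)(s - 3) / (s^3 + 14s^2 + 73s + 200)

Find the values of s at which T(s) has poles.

The poles are the roots of the denominator s^3 + 14s^2 + 73s + 200 = 0.
Trying s = -8: the polynomial evaluates to 0, so (s + 8) is a factor.
Dividing out leaves s^2 + 6s + 25 = 0.
The quadratic formula then gives s = -3 ± 4j.

s = -3 ± 4j, -8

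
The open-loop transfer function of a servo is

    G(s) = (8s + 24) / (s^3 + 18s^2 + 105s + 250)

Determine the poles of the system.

The poles are the roots of the denominator s^3 + 18s^2 + 105s + 250 = 0.
Trying s = -10: the polynomial evaluates to 0, so (s + 10) is a factor.
Dividing out leaves s^2 + 8s + 25 = 0.
The quadratic formula then gives s = -4 ± 3j.

s = -10, -4 ± 3j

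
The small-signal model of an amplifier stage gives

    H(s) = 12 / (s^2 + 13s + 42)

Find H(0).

Set s = 0: H(0) = (12) / (42) = 2/7.

H(0) = 2/7 ≈ 0.2857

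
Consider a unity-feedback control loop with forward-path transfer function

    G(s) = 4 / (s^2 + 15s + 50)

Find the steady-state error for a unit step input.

G(s) has no poles at the origin.
This is a Type 0 system. Kp = lim_{s→0} G(s) = 4/50 = 2/25.
e_ss = 1/(1 + Kp) = 1/(1 + 2/25) = 25/27 ≈ 0.9259.

e_ss = 0.9259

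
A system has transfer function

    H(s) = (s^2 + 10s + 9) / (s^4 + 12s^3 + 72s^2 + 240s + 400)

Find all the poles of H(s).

s = -4 + 2j, -4 - 2j, -2 + 4j, -2 - 4j

The poles are the roots of the denominator s^4 + 12s^3 + 72s^2 + 240s + 400 = 0.
No real roots exist; factor into two real quadratics: (s^2 + 8s + 20)(s^2 + 4s + 20) = 0.
Each quadratic gives a conjugate pair via the quadratic formula.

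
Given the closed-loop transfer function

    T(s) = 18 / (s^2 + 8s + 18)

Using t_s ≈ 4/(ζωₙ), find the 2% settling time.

t_s ≈ 1 s

Comparing s^2 + 8s + 18 to s^2 + 2ζωₙs + ωₙ²: ωₙ = √18 ≈ 4.243 rad/s and ζ = 8/(2·√18) ≈ 0.9428.
ζωₙ = 8/2 = 4, so t_s ≈ 4/(ζωₙ) = 4/4 = 1 s.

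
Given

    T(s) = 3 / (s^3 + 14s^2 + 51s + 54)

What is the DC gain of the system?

T(0) = 1/18 ≈ 0.05556

Set s = 0: T(0) = (3) / (54) = 1/18.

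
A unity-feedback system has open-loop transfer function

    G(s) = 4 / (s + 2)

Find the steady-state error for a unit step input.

G(s) has no poles at the origin.
This is a Type 0 system. Kp = lim_{s→0} G(s) = 4/2 = 2.
e_ss = 1/(1 + Kp) = 1/(1 + 2) = 1/3 ≈ 0.3333.

e_ss = 0.3333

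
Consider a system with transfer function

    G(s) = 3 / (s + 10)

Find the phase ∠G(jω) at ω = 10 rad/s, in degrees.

At s = j10: numerator = 3, denominator = 10 + j10.
∠G = ∠num − ∠den = 0° − (45°) = -45°.

∠G(j10) ≈ -45°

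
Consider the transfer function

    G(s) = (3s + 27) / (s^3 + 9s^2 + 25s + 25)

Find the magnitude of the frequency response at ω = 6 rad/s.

Substitute s = j6: numerator = 27 + j18, denominator = -299 - j66.
|G(j6)| = |27 + j18| / |-299 - j66| = 32.450 / 306.20 ≈ 0.1060.

|G(j6)| ≈ 0.1060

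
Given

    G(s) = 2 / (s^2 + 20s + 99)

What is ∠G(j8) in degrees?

At s = j8: numerator = 2, denominator = 35 + j160.
∠G = ∠num − ∠den = 0° − (77.661°) = -77.66°.

∠G(j8) ≈ -77.66°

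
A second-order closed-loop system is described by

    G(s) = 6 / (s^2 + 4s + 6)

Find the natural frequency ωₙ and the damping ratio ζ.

ωₙ ≈ 2.449 rad/s, ζ ≈ 0.8165

Compare the denominator to the standard form s^2 + 2ζωₙs + ωₙ².
ωₙ² = 6, so ωₙ = √6 ≈ 2.449 rad/s.
2ζωₙ = 4, so ζ = 4/(2·√6) ≈ 0.8165.
With ζ = 0.8165 the response is underdamped.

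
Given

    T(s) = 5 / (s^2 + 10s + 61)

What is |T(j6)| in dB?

Substitute s = j6: numerator = 5, denominator = 25 + j60.
|T(j6)| = |5| / |25 + j60| = 5 / 65 ≈ 0.07692.
In decibels: 20·log₁₀(0.07692) ≈ -22.3 dB.

|T(j6)|_dB ≈ -22.3 dB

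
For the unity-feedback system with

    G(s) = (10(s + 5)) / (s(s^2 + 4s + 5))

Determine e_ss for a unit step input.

e_ss = 0

G(s) has one pole at the origin.
This is a Type 1 system; for a step input the steady-state error is zero.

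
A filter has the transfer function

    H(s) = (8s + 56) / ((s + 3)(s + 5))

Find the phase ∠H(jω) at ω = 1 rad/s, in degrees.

At s = j1: numerator = 56 + j8, denominator = 14 + j8.
∠H = ∠num − ∠den = 8.1301° − (29.745°) = -21.61°.

∠H(j1) ≈ -21.61°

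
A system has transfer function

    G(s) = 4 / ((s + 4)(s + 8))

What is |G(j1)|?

|G(j1)| ≈ 0.1203

Substitute s = j1: numerator = 4, denominator = 31 + j12.
|G(j1)| = |4| / |31 + j12| = 4 / 33.242 ≈ 0.1203.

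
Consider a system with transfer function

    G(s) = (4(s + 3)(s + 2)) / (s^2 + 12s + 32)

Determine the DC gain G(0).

Set s = 0: G(0) = (24) / (32) = 3/4.

G(0) = 3/4 ≈ 0.7500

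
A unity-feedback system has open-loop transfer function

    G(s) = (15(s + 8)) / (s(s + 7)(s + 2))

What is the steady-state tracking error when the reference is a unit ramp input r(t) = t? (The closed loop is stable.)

e_ss = 0.1167

G(s) has one pole at the origin.
This is a Type 1 system. Kv = lim_{s→0} s·G(s) = 120/14 = 60/7.
e_ss = 1/Kv = 1/(60/7) = 7/60 ≈ 0.1167.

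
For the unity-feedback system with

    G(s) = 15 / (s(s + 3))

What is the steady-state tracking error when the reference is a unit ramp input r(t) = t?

G(s) has one pole at the origin.
This is a Type 1 system. Kv = lim_{s→0} s·G(s) = 15/3 = 5.
e_ss = 1/Kv = 1/(5) = 1/5 ≈ 0.2000.

e_ss = 0.2000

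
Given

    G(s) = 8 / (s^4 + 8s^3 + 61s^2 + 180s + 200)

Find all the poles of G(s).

The poles are the roots of the denominator s^4 + 8s^3 + 61s^2 + 180s + 200 = 0.
No real roots exist; factor into two real quadratics: (s^2 + 4s + 5)(s^2 + 4s + 40) = 0.
Each quadratic gives a conjugate pair via the quadratic formula.

s = -2 + j, -2 - j, -2 + 6j, -2 - 6j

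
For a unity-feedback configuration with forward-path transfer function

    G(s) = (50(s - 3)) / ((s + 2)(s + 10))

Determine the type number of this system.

Type 0

The denominator has no factor of s at the origin — no free integrator — so this is a Type 0 system.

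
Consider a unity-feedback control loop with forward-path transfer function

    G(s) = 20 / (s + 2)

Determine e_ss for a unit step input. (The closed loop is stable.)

G(s) has no poles at the origin.
This is a Type 0 system. Kp = lim_{s→0} G(s) = 20/2 = 10.
e_ss = 1/(1 + Kp) = 1/(1 + 10) = 1/11 ≈ 0.09091.

e_ss = 0.09091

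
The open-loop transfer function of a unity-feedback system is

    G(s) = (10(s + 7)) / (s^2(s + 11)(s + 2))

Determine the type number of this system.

The denominator has 2 factors of s at the origin (free integrators), so this is a Type 2 system.

Type 2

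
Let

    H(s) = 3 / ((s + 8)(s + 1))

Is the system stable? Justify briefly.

The poles can be read from the denominator factors: s = -8, -1.
Since all poles lie strictly in the left half-plane, the system is stable.

stable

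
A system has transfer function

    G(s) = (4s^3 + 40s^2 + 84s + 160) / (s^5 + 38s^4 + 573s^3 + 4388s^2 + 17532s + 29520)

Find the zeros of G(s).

s = -1 ± 2j, -8

Set the numerator to zero: 4s^3 + 40s^2 + 84s + 160 = 0, i.e. 4·(s^3 + 10s^2 + 21s + 40) = 0.
Factoring: (s^2 + 2s + 5)(s + 8) = 0.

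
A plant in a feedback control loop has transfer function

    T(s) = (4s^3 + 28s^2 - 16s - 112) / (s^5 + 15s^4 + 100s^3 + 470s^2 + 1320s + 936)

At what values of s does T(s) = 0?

s = -2, 2, -7

Set the numerator to zero: 4s^3 + 28s^2 - 16s - 112 = 0, i.e. 4·(s^3 + 7s^2 - 4s - 28) = 0.
Factoring: (s + 2)(s - 2)(s + 7) = 0.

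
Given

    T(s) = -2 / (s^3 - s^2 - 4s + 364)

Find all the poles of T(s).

s = 4 ± 6j, -7

The poles are the roots of the denominator s^3 - s^2 - 4s + 364 = 0.
Trying s = -7: the polynomial evaluates to 0, so (s + 7) is a factor.
Dividing out leaves s^2 - 8s + 52 = 0.
The quadratic formula then gives s = 4 ± 6j.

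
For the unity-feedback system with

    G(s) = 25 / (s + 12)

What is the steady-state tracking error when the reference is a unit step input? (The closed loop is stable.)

e_ss = 0.3243

G(s) has no poles at the origin.
This is a Type 0 system. Kp = lim_{s→0} G(s) = 25/12.
e_ss = 1/(1 + Kp) = 1/(1 + 25/12) = 12/37 ≈ 0.3243.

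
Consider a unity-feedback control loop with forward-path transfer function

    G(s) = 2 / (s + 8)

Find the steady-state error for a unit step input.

G(s) has no poles at the origin.
This is a Type 0 system. Kp = lim_{s→0} G(s) = 2/8 = 1/4.
e_ss = 1/(1 + Kp) = 1/(1 + 1/4) = 4/5 ≈ 0.8000.

e_ss = 0.8000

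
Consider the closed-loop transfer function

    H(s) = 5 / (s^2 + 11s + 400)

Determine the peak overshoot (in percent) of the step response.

Comparing s^2 + 11s + 400 to s^2 + 2ζωₙs + ωₙ²: ωₙ = 20 rad/s and ζ = 11/(2·20) = 0.275.
%OS = 100·exp(−πζ/√(1−ζ²)) = 100·exp(−π·0.275/√(1−0.275²)) ≈ 40.7%.

%OS ≈ 40.7%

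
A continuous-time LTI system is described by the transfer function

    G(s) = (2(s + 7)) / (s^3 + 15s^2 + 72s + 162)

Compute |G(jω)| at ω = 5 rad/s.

Substitute s = j5: numerator = 14 + j10, denominator = -213 + j235.
|G(j5)| = |14 + j10| / |-213 + j235| = 17.205 / 317.17 ≈ 0.05425.

|G(j5)| ≈ 0.05425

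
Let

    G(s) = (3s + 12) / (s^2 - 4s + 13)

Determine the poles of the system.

The poles are the roots of the denominator s^2 - 4s + 13 = 0.
Using the quadratic formula: s = (4 ± √(-36))/2 = 2 ± 3j.

s = 2 ± 3j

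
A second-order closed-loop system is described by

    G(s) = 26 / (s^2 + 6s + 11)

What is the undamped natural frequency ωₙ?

Compare the denominator to the standard form s^2 + 2ζωₙs + ωₙ².
ωₙ² = 11, so ωₙ = √11 ≈ 3.317 rad/s.

ωₙ ≈ 3.317 rad/s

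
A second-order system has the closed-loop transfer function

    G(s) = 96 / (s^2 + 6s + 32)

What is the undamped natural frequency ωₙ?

Compare the denominator to the standard form s^2 + 2ζωₙs + ωₙ².
ωₙ² = 32, so ωₙ = √32 ≈ 5.657 rad/s.

ωₙ ≈ 5.657 rad/s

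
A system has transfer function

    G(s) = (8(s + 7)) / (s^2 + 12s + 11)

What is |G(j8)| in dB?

|G(j8)|_dB ≈ -2.21 dB

Substitute s = j8: numerator = 56 + j64, denominator = -53 + j96.
|G(j8)| = |56 + j64| / |-53 + j96| = 85.041 / 109.66 ≈ 0.7755.
In decibels: 20·log₁₀(0.7755) ≈ -2.21 dB.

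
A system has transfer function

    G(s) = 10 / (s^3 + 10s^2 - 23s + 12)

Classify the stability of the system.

The denominator s^3 + 10s^2 - 23s + 12 factors as (s + 12)(s - 1)^2, giving poles at s = -12, 1, 1.
Since the pole(s) at s = 1, 1 lie in the right half-plane, the system is unstable.

unstable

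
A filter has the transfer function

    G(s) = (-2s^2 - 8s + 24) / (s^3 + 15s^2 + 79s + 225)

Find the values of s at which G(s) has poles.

s = -3 + 4j, -3 - 4j, -9

The poles are the roots of the denominator s^3 + 15s^2 + 79s + 225 = 0.
Trying s = -9: the polynomial evaluates to 0, so (s + 9) is a factor.
Dividing out leaves s^2 + 6s + 25 = 0.
The quadratic formula then gives s = -3 ± 4j.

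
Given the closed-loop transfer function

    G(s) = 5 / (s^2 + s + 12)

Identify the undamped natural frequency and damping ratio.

ωₙ ≈ 3.464 rad/s, ζ ≈ 0.1443

Compare the denominator to the standard form s^2 + 2ζωₙs + ωₙ².
ωₙ² = 12, so ωₙ = √12 ≈ 3.464 rad/s.
2ζωₙ = 1, so ζ = 1/(2·√12) ≈ 0.1443.
With ζ = 0.1443 the response is underdamped.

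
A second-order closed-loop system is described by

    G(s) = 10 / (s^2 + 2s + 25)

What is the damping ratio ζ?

Compare the denominator to the standard form s^2 + 2ζωₙs + ωₙ².
ωₙ² = 25, so ωₙ = 5 rad/s.
2ζωₙ = 2, so ζ = 2/(2·5) = 0.2.
With ζ = 0.2 the response is underdamped.

ζ = 0.2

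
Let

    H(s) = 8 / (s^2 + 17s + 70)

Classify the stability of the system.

stable

The denominator s^2 + 17s + 70 factors as (s + 10)(s + 7), giving poles at s = -10, -7.
Since all poles lie strictly in the left half-plane, the system is stable.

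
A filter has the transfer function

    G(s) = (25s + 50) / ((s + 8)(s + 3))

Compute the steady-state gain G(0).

G(0) = 25/12 ≈ 2.083

Set s = 0: G(0) = (50) / (24) = 25/12.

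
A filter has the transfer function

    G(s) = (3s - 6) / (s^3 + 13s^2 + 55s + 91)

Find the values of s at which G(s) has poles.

The poles are the roots of the denominator s^3 + 13s^2 + 55s + 91 = 0.
Trying s = -7: the polynomial evaluates to 0, so (s + 7) is a factor.
Dividing out leaves s^2 + 6s + 13 = 0.
The quadratic formula then gives s = -3 ± 2j.

s = -7, -3 ± 2j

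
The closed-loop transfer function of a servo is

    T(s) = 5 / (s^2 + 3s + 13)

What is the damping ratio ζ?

Compare the denominator to the standard form s^2 + 2ζωₙs + ωₙ².
ωₙ² = 13, so ωₙ = √13 ≈ 3.606 rad/s.
2ζωₙ = 3, so ζ = 3/(2·√13) ≈ 0.4160.

ζ ≈ 0.4160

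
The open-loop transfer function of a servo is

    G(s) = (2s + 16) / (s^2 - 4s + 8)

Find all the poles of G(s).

s = 2 + 2j, 2 - 2j

The poles are the roots of the denominator s^2 - 4s + 8 = 0.
Using the quadratic formula: s = (4 ± √(-16))/2 = 2 ± 2j.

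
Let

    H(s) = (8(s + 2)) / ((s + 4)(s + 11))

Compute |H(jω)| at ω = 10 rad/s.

Substitute s = j10: numerator = 16 + j80, denominator = -56 + j150.
|H(j10)| = |16 + j80| / |-56 + j150| = 81.584 / 160.11 ≈ 0.5095.

|H(j10)| ≈ 0.5095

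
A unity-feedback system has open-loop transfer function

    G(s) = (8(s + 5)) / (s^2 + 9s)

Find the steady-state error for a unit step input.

G(s) has one pole at the origin.
This is a Type 1 system; for a step input the steady-state error is zero.

e_ss = 0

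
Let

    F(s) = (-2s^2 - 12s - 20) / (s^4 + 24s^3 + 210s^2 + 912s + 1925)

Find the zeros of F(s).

s = -3 + j, -3 - j

Set the numerator to zero: -2s^2 - 12s - 20 = 0, i.e. -2·(s^2 + 6s + 10) = 0.
Factoring: (s^2 + 6s + 10) = 0.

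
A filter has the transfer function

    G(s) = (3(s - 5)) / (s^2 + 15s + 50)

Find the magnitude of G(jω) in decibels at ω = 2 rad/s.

Substitute s = j2: numerator = -15 + j6, denominator = 46 + j30.
|G(j2)| = |-15 + j6| / |46 + j30| = 16.155 / 54.918 ≈ 0.2942.
In decibels: 20·log₁₀(0.2942) ≈ -10.6 dB.

|G(j2)|_dB ≈ -10.6 dB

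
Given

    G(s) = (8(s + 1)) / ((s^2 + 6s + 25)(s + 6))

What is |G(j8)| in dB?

Substitute s = j8: numerator = 8 + j64, denominator = -618 - j24.
|G(j8)| = |8 + j64| / |-618 - j24| = 64.498 / 618.47 ≈ 0.1043.
In decibels: 20·log₁₀(0.1043) ≈ -19.6 dB.

|G(j8)|_dB ≈ -19.6 dB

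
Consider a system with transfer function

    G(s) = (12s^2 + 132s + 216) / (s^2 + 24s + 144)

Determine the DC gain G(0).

Set s = 0: G(0) = (216) / (144) = 3/2.

G(0) = 3/2 ≈ 1.500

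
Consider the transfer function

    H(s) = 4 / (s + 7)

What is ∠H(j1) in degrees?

∠H(j1) ≈ -8.130°

At s = j1: numerator = 4, denominator = 7 + j1.
∠H = ∠num − ∠den = 0° − (8.1301°) = -8.130°.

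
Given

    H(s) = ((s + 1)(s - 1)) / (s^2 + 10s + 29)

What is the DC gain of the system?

H(0) = -1/29 ≈ -0.03448

Set s = 0: H(0) = (-1) / (29) = -1/29.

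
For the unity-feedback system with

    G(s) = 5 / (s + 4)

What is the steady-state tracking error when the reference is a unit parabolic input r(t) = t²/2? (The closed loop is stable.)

e_ss = ∞

G(s) has no poles at the origin.
This is a Type 0 system; Ka = lim_{s→0} s^2·G(s) = 0, so the steady-state error for a parabola input is infinite.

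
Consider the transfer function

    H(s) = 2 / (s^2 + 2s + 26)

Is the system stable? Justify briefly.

The poles can be read from the denominator factors: s = -1 ± 5j.
Since all poles lie strictly in the left half-plane, the system is stable.

stable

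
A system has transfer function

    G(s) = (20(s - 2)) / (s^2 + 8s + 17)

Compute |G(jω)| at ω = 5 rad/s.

|G(j5)| ≈ 2.640

Substitute s = j5: numerator = -40 + j100, denominator = -8 + j40.
|G(j5)| = |-40 + j100| / |-8 + j40| = 107.70 / 40.792 ≈ 2.640.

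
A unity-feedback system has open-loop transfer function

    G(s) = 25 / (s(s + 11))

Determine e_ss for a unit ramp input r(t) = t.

G(s) has one pole at the origin.
This is a Type 1 system. Kv = lim_{s→0} s·G(s) = 25/11.
e_ss = 1/Kv = 1/(25/11) = 11/25 ≈ 0.4400.

e_ss = 0.4400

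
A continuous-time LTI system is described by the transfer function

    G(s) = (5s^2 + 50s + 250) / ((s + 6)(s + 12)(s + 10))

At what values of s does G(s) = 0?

s = -5 + 5j, -5 - 5j

Set the numerator to zero: 5s^2 + 50s + 250 = 0, i.e. 5·(s^2 + 10s + 50) = 0.
Factoring: (s^2 + 10s + 50) = 0.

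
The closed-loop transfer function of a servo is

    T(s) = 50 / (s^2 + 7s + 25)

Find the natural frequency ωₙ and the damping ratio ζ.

ωₙ = 5 rad/s, ζ = 0.7

Compare the denominator to the standard form s^2 + 2ζωₙs + ωₙ².
ωₙ² = 25, so ωₙ = 5 rad/s.
2ζωₙ = 7, so ζ = 7/(2·5) = 0.7.
With ζ = 0.7 the response is underdamped.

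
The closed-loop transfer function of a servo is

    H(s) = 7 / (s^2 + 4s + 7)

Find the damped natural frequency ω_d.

ω_d ≈ 1.732 rad/s

Comparing s^2 + 4s + 7 to s^2 + 2ζωₙs + ωₙ²: ωₙ = √7 ≈ 2.646 rad/s and ζ = 4/(2·√7) ≈ 0.7559.
ζωₙ = 4/2 = 2, so ω_d = ωₙ√(1−ζ²) = √(ωₙ² − (ζωₙ)²) = √(7 − 2²) = √3 ≈ 1.732 rad/s.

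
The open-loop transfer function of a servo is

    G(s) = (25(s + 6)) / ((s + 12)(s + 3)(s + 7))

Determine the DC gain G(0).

At s = 0 each factor (s + a) contributes a and each (s^2 + bs + c) contributes c.
G(0) = 25·(6) / ((12) · (3) · (7)) = 150/252 = 25/42.

G(0) = 25/42 ≈ 0.5952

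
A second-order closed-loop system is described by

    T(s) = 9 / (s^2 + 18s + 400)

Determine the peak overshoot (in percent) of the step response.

Comparing s^2 + 18s + 400 to s^2 + 2ζωₙs + ωₙ²: ωₙ = 20 rad/s and ζ = 18/(2·20) = 0.45.
%OS = 100·exp(−πζ/√(1−ζ²)) = 100·exp(−π·0.45/√(1−0.45²)) ≈ 20.5%.

%OS ≈ 20.5%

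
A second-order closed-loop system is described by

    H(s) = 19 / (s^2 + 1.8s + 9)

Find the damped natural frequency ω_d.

Comparing s^2 + 1.8s + 9 to s^2 + 2ζωₙs + ωₙ²: ωₙ = 3 rad/s and ζ = 1.8/(2·3) = 0.3.
ζωₙ = 1.8/2 = 0.9, so ω_d = ωₙ√(1−ζ²) = √(ωₙ² − (ζωₙ)²) = √(9 − 0.9²) = √8.19 ≈ 2.862 rad/s.

ω_d ≈ 2.862 rad/s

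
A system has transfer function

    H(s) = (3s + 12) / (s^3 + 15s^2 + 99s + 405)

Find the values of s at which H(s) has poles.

s = -3 ± 6j, -9

The poles are the roots of the denominator s^3 + 15s^2 + 99s + 405 = 0.
Trying s = -9: the polynomial evaluates to 0, so (s + 9) is a factor.
Dividing out leaves s^2 + 6s + 45 = 0.
The quadratic formula then gives s = -3 ± 6j.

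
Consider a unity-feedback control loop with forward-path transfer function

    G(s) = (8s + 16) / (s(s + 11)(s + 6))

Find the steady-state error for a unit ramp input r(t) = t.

e_ss = 4.125

G(s) has one pole at the origin.
This is a Type 1 system. Kv = lim_{s→0} s·G(s) = 16/66 = 8/33.
e_ss = 1/Kv = 1/(8/33) = 33/8 ≈ 4.125.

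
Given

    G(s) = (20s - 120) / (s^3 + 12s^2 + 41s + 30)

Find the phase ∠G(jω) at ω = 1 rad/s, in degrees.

At s = j1: numerator = -120 + j20, denominator = 18 + j40.
∠G = ∠num − ∠den = 170.54° − (65.772°) = 104.8°.

∠G(j1) ≈ 104.8°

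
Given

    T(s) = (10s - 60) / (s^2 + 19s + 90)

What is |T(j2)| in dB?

|T(j2)|_dB ≈ -3.44 dB

Substitute s = j2: numerator = -60 + j20, denominator = 86 + j38.
|T(j2)| = |-60 + j20| / |86 + j38| = 63.246 / 94.021 ≈ 0.6727.
In decibels: 20·log₁₀(0.6727) ≈ -3.44 dB.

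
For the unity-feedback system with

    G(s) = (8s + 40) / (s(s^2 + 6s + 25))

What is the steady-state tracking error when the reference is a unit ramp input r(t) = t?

G(s) has one pole at the origin.
This is a Type 1 system. Kv = lim_{s→0} s·G(s) = 40/25 = 8/5.
e_ss = 1/Kv = 1/(8/5) = 5/8 ≈ 0.6250.

e_ss = 0.6250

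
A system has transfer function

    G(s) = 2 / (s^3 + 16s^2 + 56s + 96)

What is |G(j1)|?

|G(j1)| ≈ 0.02060

Substitute s = j1: numerator = 2, denominator = 80 + j55.
|G(j1)| = |2| / |80 + j55| = 2 / 97.082 ≈ 0.02060.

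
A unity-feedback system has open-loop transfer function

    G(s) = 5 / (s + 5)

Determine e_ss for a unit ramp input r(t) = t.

e_ss = ∞

G(s) has no poles at the origin.
This is a Type 0 system; Kv = lim_{s→0} s·G(s) = 0, so the steady-state error for a ramp input is infinite.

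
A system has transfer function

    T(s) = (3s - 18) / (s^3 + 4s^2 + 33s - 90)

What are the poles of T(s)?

The poles are the roots of the denominator s^3 + 4s^2 + 33s - 90 = 0.
Trying s = 2: the polynomial evaluates to 0, so (s - 2) is a factor.
Dividing out leaves s^2 + 6s + 45 = 0.
The quadratic formula then gives s = -3 ± 6j.

s = 2, -3 + 6j, -3 - 6j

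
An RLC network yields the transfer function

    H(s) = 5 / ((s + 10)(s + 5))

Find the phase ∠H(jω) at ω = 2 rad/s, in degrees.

∠H(j2) ≈ -33.11°

At s = j2: numerator = 5, denominator = 46 + j30.
∠H = ∠num − ∠den = 0° − (33.111°) = -33.11°.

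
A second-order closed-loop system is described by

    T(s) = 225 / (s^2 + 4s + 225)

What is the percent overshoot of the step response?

%OS ≈ 65.5%

Comparing s^2 + 4s + 225 to s^2 + 2ζωₙs + ωₙ²: ωₙ = 15 rad/s and ζ = 4/(2·15) ≈ 0.1333.
%OS = 100·exp(−πζ/√(1−ζ²)) = 100·exp(−π·0.1333/√(1−0.1333²)) ≈ 65.5%.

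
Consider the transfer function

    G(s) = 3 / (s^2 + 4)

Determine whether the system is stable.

The denominator s^2 + 4 factors as (s^2 + 4), giving poles at s = 2j, -2j.
Since the simple pole(s) at s = ±2j lie on the jω-axis with none in the right half-plane, the system is marginally stable.

marginally stable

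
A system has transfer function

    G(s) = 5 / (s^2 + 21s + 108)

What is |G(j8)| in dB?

|G(j8)|_dB ≈ -30.8 dB

Substitute s = j8: numerator = 5, denominator = 44 + j168.
|G(j8)| = |5| / |44 + j168| = 5 / 173.67 ≈ 0.02879.
In decibels: 20·log₁₀(0.02879) ≈ -30.8 dB.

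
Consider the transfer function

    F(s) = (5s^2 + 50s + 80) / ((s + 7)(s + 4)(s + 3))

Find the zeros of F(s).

Set the numerator to zero: 5s^2 + 50s + 80 = 0, i.e. 5·(s^2 + 10s + 16) = 0.
Factoring: (s + 8)(s + 2) = 0.

s = -8, -2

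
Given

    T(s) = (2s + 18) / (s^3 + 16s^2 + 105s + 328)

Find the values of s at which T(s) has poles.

The poles are the roots of the denominator s^3 + 16s^2 + 105s + 328 = 0.
Trying s = -8: the polynomial evaluates to 0, so (s + 8) is a factor.
Dividing out leaves s^2 + 8s + 41 = 0.
The quadratic formula then gives s = -4 ± 5j.

s = -4 + 5j, -4 - 5j, -8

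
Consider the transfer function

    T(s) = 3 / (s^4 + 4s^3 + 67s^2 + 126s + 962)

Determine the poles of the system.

The poles are the roots of the denominator s^4 + 4s^3 + 67s^2 + 126s + 962 = 0.
No real roots exist; factor into two real quadratics: (s^2 + 2s + 37)(s^2 + 2s + 26) = 0.
Each quadratic gives a conjugate pair via the quadratic formula.

s = -1 ± 6j, -1 ± 5j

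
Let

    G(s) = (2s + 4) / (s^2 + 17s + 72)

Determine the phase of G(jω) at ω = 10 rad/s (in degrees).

At s = j10: numerator = 4 + j20, denominator = -28 + j170.
∠G = ∠num − ∠den = 78.690° − (99.353°) = -20.66°.

∠G(j10) ≈ -20.66°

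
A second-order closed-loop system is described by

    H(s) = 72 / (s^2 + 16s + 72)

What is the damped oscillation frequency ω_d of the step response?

Comparing s^2 + 16s + 72 to s^2 + 2ζωₙs + ωₙ²: ωₙ = √72 ≈ 8.485 rad/s and ζ = 16/(2·√72) ≈ 0.9428.
ζωₙ = 16/2 = 8, so ω_d = ωₙ√(1−ζ²) = √(ωₙ² − (ζωₙ)²) = √(72 − 8²) = √8 ≈ 2.828 rad/s.

ω_d ≈ 2.828 rad/s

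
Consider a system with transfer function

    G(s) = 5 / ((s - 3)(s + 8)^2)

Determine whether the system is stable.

unstable

The poles can be read from the denominator factors: s = 3, -8, -8.
Since the pole(s) at s = 3 lie in the right half-plane, the system is unstable.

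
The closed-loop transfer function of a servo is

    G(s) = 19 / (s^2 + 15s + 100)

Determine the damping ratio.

Compare the denominator to the standard form s^2 + 2ζωₙs + ωₙ².
ωₙ² = 100, so ωₙ = 10 rad/s.
2ζωₙ = 15, so ζ = 15/(2·10) = 0.75.
With ζ = 0.75 the response is underdamped.

ζ = 0.75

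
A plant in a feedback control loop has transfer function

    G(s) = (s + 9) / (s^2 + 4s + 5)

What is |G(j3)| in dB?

Substitute s = j3: numerator = 9 + j3, denominator = -4 + j12.
|G(j3)| = |9 + j3| / |-4 + j12| = 9.4868 / 12.649 = 0.7500.
In decibels: 20·log₁₀(0.7500) ≈ -2.50 dB.

|G(j3)|_dB ≈ -2.50 dB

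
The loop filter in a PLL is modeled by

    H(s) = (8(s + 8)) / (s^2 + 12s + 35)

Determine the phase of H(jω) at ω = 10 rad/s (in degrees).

∠H(j10) ≈ -67.10°

At s = j10: numerator = 64 + j80, denominator = -65 + j120.
∠H = ∠num − ∠den = 51.340° − (118.44°) = -67.10°.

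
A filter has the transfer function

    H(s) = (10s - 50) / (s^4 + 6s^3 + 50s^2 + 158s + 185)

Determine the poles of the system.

The poles are the roots of the denominator s^4 + 6s^3 + 50s^2 + 158s + 185 = 0.
No real roots exist; factor into two real quadratics: (s^2 + 2s + 37)(s^2 + 4s + 5) = 0.
Each quadratic gives a conjugate pair via the quadratic formula.

s = -1 ± 6j, -2 ± j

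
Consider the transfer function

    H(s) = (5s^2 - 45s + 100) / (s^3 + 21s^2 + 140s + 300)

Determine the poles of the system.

s = -10, -6, -5

The poles are the roots of the denominator s^3 + 21s^2 + 140s + 300 = 0.
Trying s = -10: the polynomial evaluates to 0, so (s + 10) is a factor.
Dividing out leaves s^2 + 11s + 30 = 0.
Factoring the quadratic: (s + 6)(s + 5) = 0.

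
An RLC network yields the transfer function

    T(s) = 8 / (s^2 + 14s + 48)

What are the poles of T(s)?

s = -6, -8

The poles are the roots of the denominator s^2 + 14s + 48 = 0.
Factoring: (s + 6)(s + 8) = 0, so s = -6 and s = -8.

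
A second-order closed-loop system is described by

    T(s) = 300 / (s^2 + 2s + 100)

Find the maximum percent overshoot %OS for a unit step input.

%OS ≈ 72.9%

Comparing s^2 + 2s + 100 to s^2 + 2ζωₙs + ωₙ²: ωₙ = 10 rad/s and ζ = 2/(2·10) = 0.1.
%OS = 100·exp(−πζ/√(1−ζ²)) = 100·exp(−π·0.1/√(1−0.1²)) ≈ 72.9%.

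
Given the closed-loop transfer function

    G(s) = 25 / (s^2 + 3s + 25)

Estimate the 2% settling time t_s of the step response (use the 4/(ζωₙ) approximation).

t_s ≈ 2.667 s

Comparing s^2 + 3s + 25 to s^2 + 2ζωₙs + ωₙ²: ωₙ = 5 rad/s and ζ = 3/(2·5) = 0.3.
ζωₙ = 3/2 = 1.5, so t_s ≈ 4/(ζωₙ) = 4/1.5 ≈ 2.667 s.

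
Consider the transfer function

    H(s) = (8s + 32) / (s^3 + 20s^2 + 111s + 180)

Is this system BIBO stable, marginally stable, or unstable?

stable

The denominator s^3 + 20s^2 + 111s + 180 factors as (s + 12)(s + 3)(s + 5), giving poles at s = -12, -3, -5.
Since all poles lie strictly in the left half-plane, the system is stable.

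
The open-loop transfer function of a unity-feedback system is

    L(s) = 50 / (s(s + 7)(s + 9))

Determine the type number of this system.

Type 1

The denominator has 1 factor of s at the origin (free integrator), so this is a Type 1 system.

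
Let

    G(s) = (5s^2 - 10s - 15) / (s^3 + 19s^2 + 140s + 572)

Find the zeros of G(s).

s = 3, -1

Set the numerator to zero: 5s^2 - 10s - 15 = 0, i.e. 5·(s^2 - 2s - 3) = 0.
Factoring: (s - 3)(s + 1) = 0.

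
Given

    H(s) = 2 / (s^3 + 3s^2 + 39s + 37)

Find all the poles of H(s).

The poles are the roots of the denominator s^3 + 3s^2 + 39s + 37 = 0.
Trying s = -1: the polynomial evaluates to 0, so (s + 1) is a factor.
Dividing out leaves s^2 + 2s + 37 = 0.
The quadratic formula then gives s = -1 ± 6j.

s = -1 + 6j, -1 - 6j, -1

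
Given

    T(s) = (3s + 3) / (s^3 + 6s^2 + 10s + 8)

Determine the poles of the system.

The poles are the roots of the denominator s^3 + 6s^2 + 10s + 8 = 0.
Trying s = -4: the polynomial evaluates to 0, so (s + 4) is a factor.
Dividing out leaves s^2 + 2s + 2 = 0.
The quadratic formula then gives s = -1 ± 1j.

s = -1 + j, -1 - j, -4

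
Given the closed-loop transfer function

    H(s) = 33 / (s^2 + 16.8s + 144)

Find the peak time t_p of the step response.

Comparing s^2 + 16.8s + 144 to s^2 + 2ζωₙs + ωₙ²: ωₙ = 12 rad/s and ζ = 16.8/(2·12) = 0.7.
ζωₙ = 16.8/2 = 8.4, so ω_d = ωₙ√(1−ζ²) = √(ωₙ² − (ζωₙ)²) = √(144 − 8.4²) = √73.44 ≈ 8.570 rad/s.
t_p = π/ω_d = π/8.570 ≈ 0.3666 s.

t_p ≈ 0.3666 s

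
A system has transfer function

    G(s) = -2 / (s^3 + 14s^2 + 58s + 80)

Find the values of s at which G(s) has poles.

The poles are the roots of the denominator s^3 + 14s^2 + 58s + 80 = 0.
Trying s = -8: the polynomial evaluates to 0, so (s + 8) is a factor.
Dividing out leaves s^2 + 6s + 10 = 0.
The quadratic formula then gives s = -3 ± 1j.

s = -8, -3 ± j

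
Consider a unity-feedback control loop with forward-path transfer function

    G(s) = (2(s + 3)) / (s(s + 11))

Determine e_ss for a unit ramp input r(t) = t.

G(s) has one pole at the origin.
This is a Type 1 system. Kv = lim_{s→0} s·G(s) = 6/11.
e_ss = 1/Kv = 1/(6/11) = 11/6 ≈ 1.833.

e_ss = 1.833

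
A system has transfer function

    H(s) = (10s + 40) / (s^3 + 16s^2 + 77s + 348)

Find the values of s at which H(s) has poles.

s = -2 ± 5j, -12

The poles are the roots of the denominator s^3 + 16s^2 + 77s + 348 = 0.
Trying s = -12: the polynomial evaluates to 0, so (s + 12) is a factor.
Dividing out leaves s^2 + 4s + 29 = 0.
The quadratic formula then gives s = -2 ± 5j.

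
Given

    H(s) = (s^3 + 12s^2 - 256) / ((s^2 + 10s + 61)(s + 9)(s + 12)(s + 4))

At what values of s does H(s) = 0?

s = 4, -8, -8

Set the numerator to zero: s^3 + 12s^2 - 256 = 0.
Factoring: (s - 4)(s + 8)^2 = 0.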